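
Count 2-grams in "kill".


Word: "kill" (length 4)
Number of 2-grams = length - 2 + 1 = 4 - 2 + 1
= 3


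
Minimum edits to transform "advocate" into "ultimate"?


Word 1: "advocate" (length 8)
Word 2: "ultimate" (length 8)
One optimal edit sequence (insert/delete/substitute each cost 1):
  1. substitute 'a' -> 'u'  (+1)
  2. substitute 'd' -> 'l'  (+1)
  3. substitute 'v' -> 't'  (+1)
  4. substitute 'o' -> 'i'  (+1)
  5. substitute 'c' -> 'm'  (+1)
  6. keep 'a'
  7. keep 't'
  8. keep 'e'
Total edit operations: 5
Edit distance = 5


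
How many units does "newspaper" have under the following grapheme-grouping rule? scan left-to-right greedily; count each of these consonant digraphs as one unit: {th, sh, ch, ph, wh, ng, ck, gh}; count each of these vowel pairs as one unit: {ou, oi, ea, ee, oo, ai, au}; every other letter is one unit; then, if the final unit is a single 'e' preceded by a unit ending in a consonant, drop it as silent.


Word: "newspaper" (9 letters)
Left-to-right scan:
  (1) 'n' (letter)
  (2) 'e' (letter)
  (3) 'w' (letter)
  (4) 's' (letter)
  (5) 'p' (letter)
  (6) 'a' (letter)
  (7) 'p' (letter)
  (8) 'e' (letter)
  (9) 'r' (letter)
Units from scan: 9
Sound units = 9 units


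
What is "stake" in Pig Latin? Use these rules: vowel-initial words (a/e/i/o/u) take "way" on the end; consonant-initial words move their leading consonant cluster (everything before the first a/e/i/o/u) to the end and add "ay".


Word: "stake"
Starts with consonant(s) → move to end, add 'ay'
Consonant cluster: "st"
Pig Latin = "akestay"


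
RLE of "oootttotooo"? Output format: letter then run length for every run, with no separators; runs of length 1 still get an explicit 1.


String: "oootttotooo"
Scanning for consecutive runs:
  'o' x 3
  't' x 3
  'o' x 1
  't' x 1
  'o' x 3
RLE = "o3t3o1t1o3"


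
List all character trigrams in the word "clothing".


Word: "clothing" (length 8)
Number of trigrams = 8 - 3 + 1 = 6
  Position 0: "clo"
  Position 1: "lot"
  Position 2: "oth"
  Position 3: "thi"
  Position 4: "hin"
  Position 5: "ing"
Trigrams = "clo", "lot", "oth", "thi", "hin", "ing"


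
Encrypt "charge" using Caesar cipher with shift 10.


Word: "charge"
Shift: 10
Each letter → (letter + shift) mod 26:
  'c' (2) + 10 = 12 → 'm'
  'h' (7) + 10 = 17 → 'r'
  'a' (0) + 10 = 10 → 'k'
  'r' (17) + 10 = 1 → 'b'
  'g' (6) + 10 = 16 → 'q'
  'e' (4) + 10 = 14 → 'o'
Result = "mrkbqo"


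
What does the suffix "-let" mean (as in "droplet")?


Suffix: -let
Example: droplet = drop + -let
Meaning = small


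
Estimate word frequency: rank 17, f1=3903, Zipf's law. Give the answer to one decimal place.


Zipf's law: f(r) = f(1) / r
f(1) = 3903
f(17) = 3903 / 17
= 229.6 occurrences


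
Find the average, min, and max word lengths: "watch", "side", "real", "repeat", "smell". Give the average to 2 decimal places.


Lengths: "watch"=5, "side"=4, "real"=4, "repeat"=6, "smell"=5
Sum = 24, Count = 5
Average = 24/5 = 4.80
= avg=4.80, min=4, max=6


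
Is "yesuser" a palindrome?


Word: "yesuser"
Reversed: "resusey"
Forward == Backward? yesuser != resusey
Palindrome = No


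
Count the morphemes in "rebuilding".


Word: "rebuilding"
Morphemes: re- | build | -ing
Each morpheme carries meaning
= 3 morphemes


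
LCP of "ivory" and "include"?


Word 1: "ivory"
Word 2: "include"
Comparing from start:
  Pos 0: 'i' == 'i'
  Pos 1: 'v' != 'n' (stop)
LCP = "i" (length 1)


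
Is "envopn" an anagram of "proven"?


Word 1: "proven" → sorted: enoprv
Word 2: "envopn" → sorted: ennopv
Same letters? enoprv != ennopv
Anagram = No


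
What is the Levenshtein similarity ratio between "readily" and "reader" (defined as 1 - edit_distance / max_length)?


Word 1: "readily" (length 7)
Word 2: "reader" (length 6)
One optimal edit sequence:
  1. keep 'r'
  2. keep 'e'
  3. keep 'a'
  4. keep 'd'
  5. delete 'i'  (+1)
  6. substitute 'l' -> 'e'  (+1)
  7. substitute 'y' -> 'r'  (+1)
Edit distance = 3
Max length = max(7, 6) = 7
Similarity = 1 - 3/7
= 0.5714


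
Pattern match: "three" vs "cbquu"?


Pattern of "three": [0, 1, 2, 3, 3]
Pattern of "cbquu": [0, 1, 2, 3, 3]
Patterns match
Same pattern = Yes


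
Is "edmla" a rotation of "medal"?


Word: "medal", Candidate: "edmla"
Method: check if candidate is substring of word+word
"medalmedal" contains "edmla"? No
Is rotation = No


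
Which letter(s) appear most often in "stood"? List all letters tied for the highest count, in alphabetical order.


Word: "stood"
Letter counts:
  'd': 1
  'o': 2
  's': 1
  't': 1
Maximum count = 2
Most frequent = 'o' (2 times each)


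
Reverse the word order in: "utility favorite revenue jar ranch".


Original: "utility favorite revenue jar ranch"
Words (1..n): utility | favorite | revenue | jar | ranch
Reversed (n..1): ranch | jar | revenue | favorite | utility
Result = "ranch jar revenue favorite utility"


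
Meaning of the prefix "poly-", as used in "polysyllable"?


Prefix: poly-
As in: polysyllable -> poly- + syllable
Meaning = many


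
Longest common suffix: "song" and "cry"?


Word 1: "song"
Word 2: "cry"
Comparing from end:
  Pos -1: 'g' != 'y' (stop)
LCS = "" (length 0)


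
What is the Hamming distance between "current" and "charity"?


Comparing character by character (same length = 7):
  Pos 0: 'c' vs 'c' =
  Pos 1: 'u' vs 'h' !=
  Pos 2: 'r' vs 'a' !=
  Pos 3: 'r' vs 'r' =
  Pos 4: 'e' vs 'i' !=
  Pos 5: 'n' vs 't' !=
  Pos 6: 't' vs 'y' !=
Hamming distance = 5


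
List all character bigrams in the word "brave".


Word: "brave" (length 5)
Number of bigrams = 5 - 2 + 1 = 4
  Position 0: "br"
  Position 1: "ra"
  Position 2: "av"
  Position 3: "ve"
Bigrams = "br", "ra", "av", "ve"


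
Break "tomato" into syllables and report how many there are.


Word: "tomato"
Syllable breakdown: to-ma-to
Counting: 3 parts
= 3 syllables


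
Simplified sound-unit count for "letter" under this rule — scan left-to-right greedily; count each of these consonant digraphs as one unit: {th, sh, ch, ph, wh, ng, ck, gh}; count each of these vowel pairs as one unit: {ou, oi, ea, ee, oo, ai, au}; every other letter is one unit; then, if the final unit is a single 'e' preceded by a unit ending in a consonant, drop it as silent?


Word: "letter" (6 letters)
Left-to-right scan:
  (1) 'l' (letter)
  (2) 'e' (letter)
  (3) 't' (letter)
  (4) 't' (letter)
  (5) 'e' (letter)
  (6) 'r' (letter)
Units from scan: 6
Sound units = 6 units


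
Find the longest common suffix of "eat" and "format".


Word 1: "eat"
Word 2: "format"
Comparing from end:
  Pos -1: 't' == 't'
  Pos -2: 'a' == 'a'
  Pos -3: 'e' != 'm' (stop)
LCS = "at" (length 2)


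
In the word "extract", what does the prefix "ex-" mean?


Prefix: ex-
Example: extract = ex- + tract
Meaning = out / former


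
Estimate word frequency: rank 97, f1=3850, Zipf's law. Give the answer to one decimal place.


Zipf's law: f(r) = f(1) / r
f(1) = 3850
f(97) = 3850 / 97
= 39.7 occurrences


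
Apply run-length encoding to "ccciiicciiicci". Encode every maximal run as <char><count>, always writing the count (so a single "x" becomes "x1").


String: "ccciiicciiicci"
Scanning for consecutive runs:
  'c' x 3
  'i' x 3
  'c' x 2
  'i' x 3
  'c' x 2
  'i' x 1
RLE = "c3i3c2i3c2i1"


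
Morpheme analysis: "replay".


Word: "replay"
Morphemes: re- / play
Each morpheme carries meaning
= 2 morphemes


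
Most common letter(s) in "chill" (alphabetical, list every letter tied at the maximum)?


Word: "chill"
Letter counts:
  'c': 1
  'h': 1
  'i': 1
  'l': 2
Maximum count = 2
Most frequent = 'l' (2 times each)


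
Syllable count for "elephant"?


Word: "elephant"
Syllable breakdown: el-e-phant
Counting: 3 parts
= 3 syllables


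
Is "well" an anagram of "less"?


Word 1: "less" → sorted: elss
Word 2: "well" → sorted: ellw
Same letters? elss != ellw
Anagram = No


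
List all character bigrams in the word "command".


Word: "command" (length 7)
Number of bigrams = 7 - 2 + 1 = 6
  Position 0: "co"
  Position 1: "om"
  Position 2: "mm"
  Position 3: "ma"
  Position 4: "an"
  Position 5: "nd"
Bigrams = "co", "om", "mm", "ma", "an", "nd"


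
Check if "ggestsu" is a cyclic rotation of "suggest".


Word: "suggest", Candidate: "ggestsu"
Method: check if candidate is substring of word+word
"suggestsuggest" contains "ggestsu"? Yes
Is rotation = Yes


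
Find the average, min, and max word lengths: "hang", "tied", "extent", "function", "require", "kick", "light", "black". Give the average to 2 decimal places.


Lengths: "hang"=4, "tied"=4, "extent"=6, "function"=8, "require"=7, "kick"=4, "light"=5, "black"=5
Sum = 43, Count = 8
Average = 43/8 = 5.38
= avg=5.38, min=4, max=8


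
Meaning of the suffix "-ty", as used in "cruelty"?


Suffix: -ty
Example: cruelty = cruel + -ty
Meaning = quality of


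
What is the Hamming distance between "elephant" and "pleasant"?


Comparing character by character (same length = 8):
  Pos 0: 'e' vs 'p' !=
  Pos 1: 'l' vs 'l' =
  Pos 2: 'e' vs 'e' =
  Pos 3: 'p' vs 'a' !=
  Pos 4: 'h' vs 's' !=
  Pos 5: 'a' vs 'a' =
  Pos 6: 'n' vs 'n' =
  Pos 7: 't' vs 't' =
Hamming distance = 3


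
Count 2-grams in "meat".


Word: "meat" (length 4)
Number of 2-grams = length - 2 + 1 = 4 - 2 + 1
= 3


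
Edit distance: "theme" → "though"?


Word 1: "theme" (length 5)
Word 2: "though" (length 6)
One optimal edit sequence (insert/delete/substitute each cost 1):
  1. keep 't'
  2. keep 'h'
  3. insert 'o'  (+1)
  4. substitute 'e' -> 'u'  (+1)
  5. substitute 'm' -> 'g'  (+1)
  6. substitute 'e' -> 'h'  (+1)
Total edit operations: 4
Edit distance = 4


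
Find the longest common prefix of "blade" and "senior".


Word 1: "blade"
Word 2: "senior"
Comparing from start:
  Pos 0: 'b' != 's' (stop)
LCP = "" (length 0)


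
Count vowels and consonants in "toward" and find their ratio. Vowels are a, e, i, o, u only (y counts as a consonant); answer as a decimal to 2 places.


Word: "toward"
Vowels (a,e,i,o,u): 2
Consonants: 4
Ratio = 2/4
= 0.50


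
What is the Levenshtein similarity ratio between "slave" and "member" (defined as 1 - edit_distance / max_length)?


Word 1: "slave" (length 5)
Word 2: "member" (length 6)
One optimal edit sequence:
  1. substitute 's' -> 'm'  (+1)
  2. substitute 'l' -> 'e'  (+1)
  3. substitute 'a' -> 'm'  (+1)
  4. substitute 'v' -> 'b'  (+1)
  5. keep 'e'
  6. insert 'r'  (+1)
Edit distance = 5
Max length = max(5, 6) = 6
Similarity = 1 - 5/6
= 0.1667


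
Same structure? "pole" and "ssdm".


Pattern of "pole": [0, 1, 2, 3]
Pattern of "ssdm": [0, 0, 1, 2]
Patterns do not match
Same pattern = No


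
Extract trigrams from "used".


Word: "used" (length 4)
Number of trigrams = 4 - 3 + 1 = 2
  Position 0: "use"
  Position 1: "sed"
Trigrams = "use", "sed"


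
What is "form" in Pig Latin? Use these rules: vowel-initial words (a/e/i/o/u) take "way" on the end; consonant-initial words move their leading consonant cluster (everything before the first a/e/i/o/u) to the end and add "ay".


Word: "form"
Starts with consonant(s) → move to end, add 'ay'
Consonant cluster: "f"
Pig Latin = "ormfay"


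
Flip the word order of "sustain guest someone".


Original: "sustain guest someone"
Words (1..n): sustain | guest | someone
Reversed (n..1): someone | guest | sustain
Result = "someone guest sustain"


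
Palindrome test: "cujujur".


Word: "cujujur"
Reversed: "rujujuc"
Forward == Backward? cujujur != rujujuc
Palindrome = No


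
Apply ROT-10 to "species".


Word: "species"
Shift: 10
Each letter → (letter + shift) mod 26:
  's' (18) + 10 = 2 → 'c'
  'p' (15) + 10 = 25 → 'z'
  'e' (4) + 10 = 14 → 'o'
  'c' (2) + 10 = 12 → 'm'
  'i' (8) + 10 = 18 → 's'
  'e' (4) + 10 = 14 → 'o'
  's' (18) + 10 = 2 → 'c'
Result = "czomsoc"


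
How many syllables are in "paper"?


Word: "paper"
Syllable breakdown: pa | per
Counting: 2 parts
= 2 syllables


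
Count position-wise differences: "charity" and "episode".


Comparing character by character (same length = 7):
  Pos 0: 'c' vs 'e' !=
  Pos 1: 'h' vs 'p' !=
  Pos 2: 'a' vs 'i' !=
  Pos 3: 'r' vs 's' !=
  Pos 4: 'i' vs 'o' !=
  Pos 5: 't' vs 'd' !=
  Pos 6: 'y' vs 'e' !=
Hamming distance = 7


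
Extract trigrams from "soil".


Word: "soil" (length 4)
Number of trigrams = 4 - 3 + 1 = 2
  Position 0: "soi"
  Position 1: "oil"
Trigrams = "soi", "oil"


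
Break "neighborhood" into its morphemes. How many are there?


Word: "neighborhood"
Morphemes: neighbor | -hood
Each morpheme carries meaning
= 2 morphemes


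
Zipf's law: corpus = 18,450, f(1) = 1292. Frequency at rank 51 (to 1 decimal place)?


Zipf's law: f(r) = f(1) / r
f(1) = 1292
f(51) = 1292 / 51
= 25.3 occurrences


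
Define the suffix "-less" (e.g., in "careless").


Suffix: -less
Example: careless = care + -less
Meaning = without


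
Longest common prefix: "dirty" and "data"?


Word 1: "dirty"
Word 2: "data"
Comparing from start:
  Pos 0: 'd' == 'd'
  Pos 1: 'i' != 'a' (stop)
LCP = "d" (length 1)


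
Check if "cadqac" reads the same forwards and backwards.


Word: "cadqac"
Reversed: "caqdac"
Forward == Backward? cadqac != caqdac
Palindrome = No


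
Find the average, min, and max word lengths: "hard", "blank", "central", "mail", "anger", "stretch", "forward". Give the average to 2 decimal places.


Lengths: "hard"=4, "blank"=5, "central"=7, "mail"=4, "anger"=5, "stretch"=7, "forward"=7
Sum = 39, Count = 7
Average = 39/7 = 5.57
= avg=5.57, min=4, max=7


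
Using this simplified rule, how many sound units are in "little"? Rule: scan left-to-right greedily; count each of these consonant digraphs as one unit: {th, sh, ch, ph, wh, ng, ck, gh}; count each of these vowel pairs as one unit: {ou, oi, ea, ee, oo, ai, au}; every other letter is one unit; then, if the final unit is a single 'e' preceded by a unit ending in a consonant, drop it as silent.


Word: "little" (6 letters)
Left-to-right scan:
  (1) 'l' (letter)
  (2) 'i' (letter)
  (3) 't' (letter)
  (4) 't' (letter)
  (5) 'l' (letter)
  (6) 'e' (letter)
Units from scan: 6
Final unit is 'e' after a consonant -> drop as silent (-1)
Sound units = 5 units


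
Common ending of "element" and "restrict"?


Word 1: "element"
Word 2: "restrict"
Comparing from end:
  Pos -1: 't' == 't'
  Pos -2: 'n' != 'c' (stop)
LCS = "t" (length 1)


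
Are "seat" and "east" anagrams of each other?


Word 1: "seat" → sorted: aest
Word 2: "east" → sorted: aest
Same letters? aest == aest
Anagram = Yes


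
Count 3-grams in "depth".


Word: "depth" (length 5)
Number of 3-grams = length - 3 + 1 = 5 - 3 + 1
= 3


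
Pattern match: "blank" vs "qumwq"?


Pattern of "blank": [0, 1, 2, 3, 4]
Pattern of "qumwq": [0, 1, 2, 3, 0]
Patterns do not match
Same pattern = No


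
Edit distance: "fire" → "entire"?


Word 1: "fire" (length 4)
Word 2: "entire" (length 6)
One optimal edit sequence (insert/delete/substitute each cost 1):
  1. insert 'e'  (+1)
  2. insert 'n'  (+1)
  3. substitute 'f' -> 't'  (+1)
  4. keep 'i'
  5. keep 'r'
  6. keep 'e'
Total edit operations: 3
Edit distance = 3


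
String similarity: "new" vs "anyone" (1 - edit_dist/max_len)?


Word 1: "new" (length 3)
Word 2: "anyone" (length 6)
One optimal edit sequence:
  1. insert 'a'  (+1)
  2. keep 'n'
  3. insert 'y'  (+1)
  4. insert 'o'  (+1)
  5. substitute 'e' -> 'n'  (+1)
  6. substitute 'w' -> 'e'  (+1)
Edit distance = 5
Max length = max(3, 6) = 6
Similarity = 1 - 5/6
= 0.1667


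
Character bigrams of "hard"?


Word: "hard" (length 4)
Number of bigrams = 4 - 2 + 1 = 3
  Position 0: "ha"
  Position 1: "ar"
  Position 2: "rd"
Bigrams = "ha", "ar", "rd"


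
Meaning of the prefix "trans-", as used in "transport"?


Prefix: trans-
As in: transport -> trans- + port
Meaning = across


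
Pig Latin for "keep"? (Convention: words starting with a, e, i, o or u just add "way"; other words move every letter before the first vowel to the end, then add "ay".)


Word: "keep"
Starts with consonant(s) → move to end, add 'ay'
Consonant cluster: "k"
Pig Latin = "eepkay"


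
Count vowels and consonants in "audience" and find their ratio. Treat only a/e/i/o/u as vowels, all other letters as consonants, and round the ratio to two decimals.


Word: "audience"
Vowels (a,e,i,o,u): 5
Consonants: 3
Ratio = 5/3
= 1.67


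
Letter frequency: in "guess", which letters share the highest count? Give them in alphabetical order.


Word: "guess"
Letter counts:
  'e': 1
  'g': 1
  's': 2
  'u': 1
Maximum count = 2
Most frequent = 's' (2 times each)


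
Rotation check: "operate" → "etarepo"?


Word: "operate", Candidate: "etarepo"
Method: check if candidate is substring of word+word
"operateoperate" contains "etarepo"? No
Is rotation = No


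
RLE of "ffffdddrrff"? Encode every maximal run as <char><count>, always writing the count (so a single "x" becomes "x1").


String: "ffffdddrrff"
Scanning for consecutive runs:
  'f' x 4
  'd' x 3
  'r' x 2
  'f' x 2
RLE = "f4d3r2f2"


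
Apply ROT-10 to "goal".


Word: "goal"
Shift: 10
Each letter → (letter + shift) mod 26:
  'g' (6) + 10 = 16 → 'q'
  'o' (14) + 10 = 24 → 'y'
  'a' (0) + 10 = 10 → 'k'
  'l' (11) + 10 = 21 → 'v'
Result = "qykv"


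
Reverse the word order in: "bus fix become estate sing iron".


Original: "bus fix become estate sing iron"
Words (1..n): bus | fix | become | estate | sing | iron
Reversed (n..1): iron | sing | estate | become | fix | bus
Result = "iron sing estate become fix bus"


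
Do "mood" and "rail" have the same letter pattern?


Pattern of "mood": [0, 1, 1, 2]
Pattern of "rail": [0, 1, 2, 3]
Patterns do not match
Same pattern = No


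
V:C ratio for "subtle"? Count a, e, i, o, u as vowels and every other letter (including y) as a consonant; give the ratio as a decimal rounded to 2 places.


Word: "subtle"
Vowels (a,e,i,o,u): 2
Consonants: 4
Ratio = 2/4
= 0.50


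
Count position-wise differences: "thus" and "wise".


Comparing character by character (same length = 4):
  Pos 0: 't' vs 'w' !=
  Pos 1: 'h' vs 'i' !=
  Pos 2: 'u' vs 's' !=
  Pos 3: 's' vs 'e' !=
Hamming distance = 4


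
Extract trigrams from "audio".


Word: "audio" (length 5)
Number of trigrams = 5 - 3 + 1 = 3
  Position 0: "aud"
  Position 1: "udi"
  Position 2: "dio"
Trigrams = "aud", "udi", "dio"


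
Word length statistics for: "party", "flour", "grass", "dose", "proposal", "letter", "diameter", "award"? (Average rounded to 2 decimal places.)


Lengths: "party"=5, "flour"=5, "grass"=5, "dose"=4, "proposal"=8, "letter"=6, "diameter"=8, "award"=5
Sum = 46, Count = 8
Average = 46/8 = 5.75
= avg=5.75, min=4, max=8


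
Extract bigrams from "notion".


Word: "notion" (length 6)
Number of bigrams = 6 - 2 + 1 = 5
  Position 0: "no"
  Position 1: "ot"
  Position 2: "ti"
  Position 3: "io"
  Position 4: "on"
Bigrams = "no", "ot", "ti", "io", "on"


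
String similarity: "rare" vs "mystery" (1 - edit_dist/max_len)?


Word 1: "rare" (length 4)
Word 2: "mystery" (length 7)
One optimal edit sequence:
  1. insert 'm'  (+1)
  2. insert 'y'  (+1)
  3. insert 's'  (+1)
  4. substitute 'r' -> 't'  (+1)
  5. substitute 'a' -> 'e'  (+1)
  6. keep 'r'
  7. substitute 'e' -> 'y'  (+1)
Edit distance = 6
Max length = max(4, 7) = 7
Similarity = 1 - 6/7
= 0.1429


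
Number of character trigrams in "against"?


Word: "against" (length 7)
Number of 3-grams = length - 3 + 1 = 7 - 3 + 1
= 5


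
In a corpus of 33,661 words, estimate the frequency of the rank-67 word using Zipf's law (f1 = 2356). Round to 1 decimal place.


Zipf's law: f(r) = f(1) / r
f(1) = 2356
f(67) = 2356 / 67
= 35.2 occurrences


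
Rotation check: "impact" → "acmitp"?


Word: "impact", Candidate: "acmitp"
Method: check if candidate is substring of word+word
"impactimpact" contains "acmitp"? No
Is rotation = No


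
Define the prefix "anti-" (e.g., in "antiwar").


Prefix: anti-
As in: antiwar -> anti- + war
Meaning = against


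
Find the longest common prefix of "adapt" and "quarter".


Word 1: "adapt"
Word 2: "quarter"
Comparing from start:
  Pos 0: 'a' != 'q' (stop)
LCP = "" (length 0)


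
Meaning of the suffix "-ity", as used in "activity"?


Suffix: -ity
Example: activity = active + -ity, with a spelling change
Meaning = quality of


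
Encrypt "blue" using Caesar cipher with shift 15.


Word: "blue"
Shift: 15
Each letter → (letter + shift) mod 26:
  'b' (1) + 15 = 16 → 'q'
  'l' (11) + 15 = 0 → 'a'
  'u' (20) + 15 = 9 → 'j'
  'e' (4) + 15 = 19 → 't'
Result = "qajt"


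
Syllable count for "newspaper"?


Word: "newspaper"
Syllable breakdown: news | pa | per
Counting: 3 parts
= 3 syllables


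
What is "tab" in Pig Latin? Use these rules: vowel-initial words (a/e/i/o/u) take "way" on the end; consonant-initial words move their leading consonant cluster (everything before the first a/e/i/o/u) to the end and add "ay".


Word: "tab"
Starts with consonant(s) → move to end, add 'ay'
Consonant cluster: "t"
Pig Latin = "abtay"


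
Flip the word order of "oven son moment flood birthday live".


Original: "oven son moment flood birthday live"
Words (1..n): oven | son | moment | flood | birthday | live
Reversed (n..1): live | birthday | flood | moment | son | oven
Result = "live birthday flood moment son oven"


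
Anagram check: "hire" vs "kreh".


Word 1: "hire" → sorted: ehir
Word 2: "kreh" → sorted: ehkr
Same letters? ehir != ehkr
Anagram = No


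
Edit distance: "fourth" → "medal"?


Word 1: "fourth" (length 6)
Word 2: "medal" (length 5)
One optimal edit sequence (insert/delete/substitute each cost 1):
  1. delete 'f'  (+1)
  2. substitute 'o' -> 'm'  (+1)
  3. substitute 'u' -> 'e'  (+1)
  4. substitute 'r' -> 'd'  (+1)
  5. substitute 't' -> 'a'  (+1)
  6. substitute 'h' -> 'l'  (+1)
Total edit operations: 6
Edit distance = 6


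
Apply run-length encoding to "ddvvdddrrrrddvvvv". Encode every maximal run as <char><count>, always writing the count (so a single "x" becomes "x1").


String: "ddvvdddrrrrddvvvv"
Scanning for consecutive runs:
  'd' x 2
  'v' x 2
  'd' x 3
  'r' x 4
  'd' x 2
  'v' x 4
RLE = "d2v2d3r4d2v4"


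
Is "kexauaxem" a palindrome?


Word: "kexauaxem"
Reversed: "mexauaxek"
Forward == Backward? kexauaxem != mexauaxek
Palindrome = No


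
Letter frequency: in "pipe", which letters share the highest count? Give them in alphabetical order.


Word: "pipe"
Letter counts:
  'e': 1
  'i': 1
  'p': 2
Maximum count = 2
Most frequent = 'p' (2 times each)


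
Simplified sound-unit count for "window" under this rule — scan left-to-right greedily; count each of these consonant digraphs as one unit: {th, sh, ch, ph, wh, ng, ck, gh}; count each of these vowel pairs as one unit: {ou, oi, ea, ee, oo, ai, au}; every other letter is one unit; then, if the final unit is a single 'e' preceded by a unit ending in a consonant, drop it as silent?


Word: "window" (6 letters)
Left-to-right scan:
  1. 'w' (letter)
  2. 'i' (letter)
  3. 'n' (letter)
  4. 'd' (letter)
  5. 'o' (letter)
  6. 'w' (letter)
Units from scan: 6
Sound units = 6 units


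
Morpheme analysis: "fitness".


Word: "fitness"
Morphemes: fit + -ness
Each morpheme carries meaning
= 2 morphemes


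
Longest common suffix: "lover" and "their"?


Word 1: "lover"
Word 2: "their"
Comparing from end:
  Pos -1: 'r' == 'r'
  Pos -2: 'e' != 'i' (stop)
LCS = "r" (length 1)


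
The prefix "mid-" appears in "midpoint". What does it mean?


Prefix: mid-
Example: midpoint = mid- + point
Meaning = middle


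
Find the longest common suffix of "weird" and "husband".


Word 1: "weird"
Word 2: "husband"
Comparing from end:
  Pos -1: 'd' == 'd'
  Pos -2: 'r' != 'n' (stop)
LCS = "d" (length 1)


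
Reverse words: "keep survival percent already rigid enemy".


Original: "keep survival percent already rigid enemy"
Words (1..n): keep | survival | percent | already | rigid | enemy
Reversed (n..1): enemy | rigid | already | percent | survival | keep
Result = "enemy rigid already percent survival keep"


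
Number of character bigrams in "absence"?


Word: "absence" (length 7)
Number of 2-grams = length - 2 + 1 = 7 - 2 + 1
= 6


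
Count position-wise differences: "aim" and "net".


Comparing character by character (same length = 3):
  Pos 0: 'a' vs 'n' !=
  Pos 1: 'i' vs 'e' !=
  Pos 2: 'm' vs 't' !=
Hamming distance = 3


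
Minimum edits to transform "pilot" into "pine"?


Word 1: "pilot" (length 5)
Word 2: "pine" (length 4)
One optimal edit sequence (insert/delete/substitute each cost 1):
  1. keep 'p'
  2. keep 'i'
  3. delete 'l'  (+1)
  4. substitute 'o' -> 'n'  (+1)
  5. substitute 't' -> 'e'  (+1)
Total edit operations: 3
Edit distance = 3


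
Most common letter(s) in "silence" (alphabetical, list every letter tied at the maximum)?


Word: "silence"
Letter counts:
  'c': 1
  'e': 2
  'i': 1
  'l': 1
  'n': 1
  's': 1
Maximum count = 2
Most frequent = 'e' (2 times each)


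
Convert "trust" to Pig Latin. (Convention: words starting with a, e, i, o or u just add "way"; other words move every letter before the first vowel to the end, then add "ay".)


Word: "trust"
Starts with consonant(s) → move to end, add 'ay'
Consonant cluster: "tr"
Pig Latin = "usttray"


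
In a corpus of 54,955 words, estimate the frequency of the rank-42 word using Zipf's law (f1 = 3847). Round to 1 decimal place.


Zipf's law: f(r) = f(1) / r
f(1) = 3847
f(42) = 3847 / 42
= 91.6 occurrences


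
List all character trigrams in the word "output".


Word: "output" (length 6)
Number of trigrams = 6 - 3 + 1 = 4
  Position 0: "out"
  Position 1: "utp"
  Position 2: "tpu"
  Position 3: "put"
Trigrams = "out", "utp", "tpu", "put"


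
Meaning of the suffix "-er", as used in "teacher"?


Suffix: -er
Example: teacher (teach + -er)
Meaning = one who / more


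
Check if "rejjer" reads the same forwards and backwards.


Word: "rejjer"
Reversed: "rejjer"
Forward == Backward? rejjer == rejjer
Palindrome = Yes


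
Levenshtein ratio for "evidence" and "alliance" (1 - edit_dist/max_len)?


Word 1: "evidence" (length 8)
Word 2: "alliance" (length 8)
One optimal edit sequence:
  1. substitute 'e' -> 'a'  (+1)
  2. substitute 'v' -> 'l'  (+1)
  3. substitute 'i' -> 'l'  (+1)
  4. substitute 'd' -> 'i'  (+1)
  5. substitute 'e' -> 'a'  (+1)
  6. keep 'n'
  7. keep 'c'
  8. keep 'e'
Edit distance = 5
Max length = max(8, 8) = 8
Similarity = 1 - 5/8
= 0.3750


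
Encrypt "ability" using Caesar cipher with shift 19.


Word: "ability"
Shift: 19
Each letter → (letter + shift) mod 26:
  'a' (0) + 19 = 19 → 't'
  'b' (1) + 19 = 20 → 'u'
  'i' (8) + 19 = 1 → 'b'
  'l' (11) + 19 = 4 → 'e'
  'i' (8) + 19 = 1 → 'b'
  't' (19) + 19 = 12 → 'm'
  'y' (24) + 19 = 17 → 'r'
Result = "tubebmr"


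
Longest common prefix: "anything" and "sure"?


Word 1: "anything"
Word 2: "sure"
Comparing from start:
  Pos 0: 'a' != 's' (stop)
LCP = "" (length 0)


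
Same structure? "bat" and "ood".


Pattern of "bat": [0, 1, 2]
Pattern of "ood": [0, 0, 1]
Patterns do not match
Same pattern = No


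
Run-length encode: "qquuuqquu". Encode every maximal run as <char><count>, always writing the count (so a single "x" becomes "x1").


String: "qquuuqquu"
Scanning for consecutive runs:
  'q' x 2
  'u' x 3
  'q' x 2
  'u' x 2
RLE = "q2u3q2u2"


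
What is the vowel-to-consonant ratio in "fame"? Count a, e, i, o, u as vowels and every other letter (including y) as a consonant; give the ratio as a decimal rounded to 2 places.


Word: "fame"
Vowels (a,e,i,o,u): 2
Consonants: 2
Ratio = 2/2
= 1.00


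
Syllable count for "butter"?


Word: "butter"
Syllable breakdown: but | ter
Counting: 2 parts
= 2 syllables


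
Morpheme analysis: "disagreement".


Word: "disagreement"
Morphemes: dis- | agree | -ment
Each morpheme carries meaning
= 3 morphemes


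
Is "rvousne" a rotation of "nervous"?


Word: "nervous", Candidate: "rvousne"
Method: check if candidate is substring of word+word
"nervousnervous" contains "rvousne"? Yes
Is rotation = Yes


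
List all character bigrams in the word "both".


Word: "both" (length 4)
Number of bigrams = 4 - 2 + 1 = 3
  Position 0: "bo"
  Position 1: "ot"
  Position 2: "th"
Bigrams = "bo", "ot", "th"


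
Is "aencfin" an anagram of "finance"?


Word 1: "finance" → sorted: acefinn
Word 2: "aencfin" → sorted: acefinn
Same letters? acefinn == acefinn
Anagram = Yes


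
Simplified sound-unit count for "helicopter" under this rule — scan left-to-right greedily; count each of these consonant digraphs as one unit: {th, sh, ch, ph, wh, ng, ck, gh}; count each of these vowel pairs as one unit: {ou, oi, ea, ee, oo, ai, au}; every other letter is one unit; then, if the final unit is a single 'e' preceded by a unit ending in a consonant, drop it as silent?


Word: "helicopter" (10 letters)
Left-to-right scan:
  [1] 'h' (letter)
  [2] 'e' (letter)
  [3] 'l' (letter)
  [4] 'i' (letter)
  [5] 'c' (letter)
  [6] 'o' (letter)
  [7] 'p' (letter)
  [8] 't' (letter)
  [9] 'e' (letter)
  [10] 'r' (letter)
Units from scan: 10
Sound units = 10 units


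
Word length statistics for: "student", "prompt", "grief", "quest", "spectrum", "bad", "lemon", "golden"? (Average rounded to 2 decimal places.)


Lengths: "student"=7, "prompt"=6, "grief"=5, "quest"=5, "spectrum"=8, "bad"=3, "lemon"=5, "golden"=6
Sum = 45, Count = 8
Average = 45/8 = 5.63
= avg=5.63, min=3, max=8


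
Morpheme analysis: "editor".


Word: "editor"
Morphemes: edit + -or
Each morpheme carries meaning
= 2 morphemes


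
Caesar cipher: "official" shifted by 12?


Word: "official"
Shift: 12
Each letter → (letter + shift) mod 26:
  'o' (14) + 12 = 0 → 'a'
  'f' (5) + 12 = 17 → 'r'
  'f' (5) + 12 = 17 → 'r'
  'i' (8) + 12 = 20 → 'u'
  'c' (2) + 12 = 14 → 'o'
  'i' (8) + 12 = 20 → 'u'
  'a' (0) + 12 = 12 → 'm'
  'l' (11) + 12 = 23 → 'x'
Result = "arruoumx"


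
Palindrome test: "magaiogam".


Word: "magaiogam"
Reversed: "magoiagam"
Forward == Backward? magaiogam != magoiagam
Palindrome = No


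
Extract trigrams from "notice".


Word: "notice" (length 6)
Number of trigrams = 6 - 3 + 1 = 4
  Position 0: "not"
  Position 1: "oti"
  Position 2: "tic"
  Position 3: "ice"
Trigrams = "not", "oti", "tic", "ice"


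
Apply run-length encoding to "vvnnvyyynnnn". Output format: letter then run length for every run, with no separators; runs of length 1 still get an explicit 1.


String: "vvnnvyyynnnn"
Scanning for consecutive runs:
  'v' x 2
  'n' x 2
  'v' x 1
  'y' x 3
  'n' x 4
RLE = "v2n2v1y3n4"


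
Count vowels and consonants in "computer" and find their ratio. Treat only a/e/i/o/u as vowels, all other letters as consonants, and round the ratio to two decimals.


Word: "computer"
Vowels (a,e,i,o,u): 3
Consonants: 5
Ratio = 3/5
= 0.60


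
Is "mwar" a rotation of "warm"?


Word: "warm", Candidate: "mwar"
Method: check if candidate is substring of word+word
"warmwarm" contains "mwar"? Yes
Is rotation = Yes


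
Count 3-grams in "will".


Word: "will" (length 4)
Number of 3-grams = length - 3 + 1 = 4 - 3 + 1
= 2


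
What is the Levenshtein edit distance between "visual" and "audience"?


Word 1: "visual" (length 6)
Word 2: "audience" (length 8)
One optimal edit sequence (insert/delete/substitute each cost 1):
  1. insert 'a'  (+1)
  2. insert 'u'  (+1)
  3. substitute 'v' -> 'd'  (+1)
  4. keep 'i'
  5. substitute 's' -> 'e'  (+1)
  6. substitute 'u' -> 'n'  (+1)
  7. substitute 'a' -> 'c'  (+1)
  8. substitute 'l' -> 'e'  (+1)
Total edit operations: 7
Edit distance = 7


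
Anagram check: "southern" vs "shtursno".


Word 1: "southern" → sorted: ehnorstu
Word 2: "shtursno" → sorted: hnorsstu
Same letters? ehnorstu != hnorsstu
Anagram = No


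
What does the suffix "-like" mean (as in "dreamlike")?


Suffix: -like
Example: dreamlike (dream + -like)
Meaning = resembling


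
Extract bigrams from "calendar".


Word: "calendar" (length 8)
Number of bigrams = 8 - 2 + 1 = 7
  Position 0: "ca"
  Position 1: "al"
  Position 2: "le"
  Position 3: "en"
  Position 4: "nd"
  Position 5: "da"
  Position 6: "ar"
Bigrams = "ca", "al", "le", "en", "nd", "da", "ar"


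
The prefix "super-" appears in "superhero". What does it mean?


Prefix: super-
Example: superhero (super- + hero)
Meaning = above / beyond


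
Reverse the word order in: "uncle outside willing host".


Original: "uncle outside willing host"
Words (1..n): uncle | outside | willing | host
Reversed (n..1): host | willing | outside | uncle
Result = "host willing outside uncle"


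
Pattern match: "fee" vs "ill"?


Pattern of "fee": [0, 1, 1]
Pattern of "ill": [0, 1, 1]
Patterns match
Same pattern = Yes


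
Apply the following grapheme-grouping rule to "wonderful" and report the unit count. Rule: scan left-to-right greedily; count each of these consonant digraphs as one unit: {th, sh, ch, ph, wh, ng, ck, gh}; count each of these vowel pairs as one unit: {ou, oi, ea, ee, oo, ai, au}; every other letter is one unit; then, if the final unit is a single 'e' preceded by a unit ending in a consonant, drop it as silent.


Word: "wonderful" (9 letters)
Left-to-right scan:
  [1] 'w' (letter)
  [2] 'o' (letter)
  [3] 'n' (letter)
  [4] 'd' (letter)
  [5] 'e' (letter)
  [6] 'r' (letter)
  [7] 'f' (letter)
  [8] 'u' (letter)
  [9] 'l' (letter)
Units from scan: 9
Sound units = 9 units


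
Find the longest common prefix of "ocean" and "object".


Word 1: "ocean"
Word 2: "object"
Comparing from start:
  Pos 0: 'o' == 'o'
  Pos 1: 'c' != 'b' (stop)
LCP = "o" (length 1)


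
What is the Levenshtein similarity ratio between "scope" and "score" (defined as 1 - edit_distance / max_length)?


Word 1: "scope" (length 5)
Word 2: "score" (length 5)
One optimal edit sequence:
  1. keep 's'
  2. keep 'c'
  3. keep 'o'
  4. substitute 'p' -> 'r'  (+1)
  5. keep 'e'
Edit distance = 1
Max length = max(5, 5) = 5
Similarity = 1 - 1/5
= 0.8000


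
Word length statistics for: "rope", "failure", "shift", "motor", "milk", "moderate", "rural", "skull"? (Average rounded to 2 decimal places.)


Lengths: "rope"=4, "failure"=7, "shift"=5, "motor"=5, "milk"=4, "moderate"=8, "rural"=5, "skull"=5
Sum = 43, Count = 8
Average = 43/8 = 5.38
= avg=5.38, min=4, max=8


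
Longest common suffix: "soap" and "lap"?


Word 1: "soap"
Word 2: "lap"
Comparing from end:
  Pos -1: 'p' == 'p'
  Pos -2: 'a' == 'a'
  Pos -3: 'o' != 'l' (stop)
LCS = "ap" (length 2)


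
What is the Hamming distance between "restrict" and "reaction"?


Comparing character by character (same length = 8):
  Pos 0: 'r' vs 'r' =
  Pos 1: 'e' vs 'e' =
  Pos 2: 's' vs 'a' !=
  Pos 3: 't' vs 'c' !=
  Pos 4: 'r' vs 't' !=
  Pos 5: 'i' vs 'i' =
  Pos 6: 'c' vs 'o' !=
  Pos 7: 't' vs 'n' !=
Hamming distance = 5


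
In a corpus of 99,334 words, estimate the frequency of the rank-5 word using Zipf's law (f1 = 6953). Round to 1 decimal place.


Zipf's law: f(r) = f(1) / r
f(1) = 6953
f(5) = 6953 / 5
= 1390.6 occurrences


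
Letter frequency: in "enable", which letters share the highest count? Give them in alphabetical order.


Word: "enable"
Letter counts:
  'a': 1
  'b': 1
  'e': 2
  'l': 1
  'n': 1
Maximum count = 2
Most frequent = 'e' (2 times each)


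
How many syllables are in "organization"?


Word: "organization"
Syllable breakdown: or · gan · i · za · tion
Counting: 5 parts
= 5 syllables


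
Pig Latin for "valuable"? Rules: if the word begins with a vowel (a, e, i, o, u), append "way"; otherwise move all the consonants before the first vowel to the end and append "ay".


Word: "valuable"
Starts with consonant(s) → move to end, add 'ay'
Consonant cluster: "v"
Pig Latin = "aluablevay"


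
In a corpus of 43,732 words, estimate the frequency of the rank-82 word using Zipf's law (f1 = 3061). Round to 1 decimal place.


Zipf's law: f(r) = f(1) / r
f(1) = 3061
f(82) = 3061 / 82
= 37.3 occurrences


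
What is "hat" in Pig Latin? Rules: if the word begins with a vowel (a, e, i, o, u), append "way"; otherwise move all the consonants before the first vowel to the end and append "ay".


Word: "hat"
Starts with consonant(s) → move to end, add 'ay'
Consonant cluster: "h"
Pig Latin = "athay"


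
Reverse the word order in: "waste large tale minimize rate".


Original: "waste large tale minimize rate"
Words (1..n): waste | large | tale | minimize | rate
Reversed (n..1): rate | minimize | tale | large | waste
Result = "rate minimize tale large waste"


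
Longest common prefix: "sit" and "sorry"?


Word 1: "sit"
Word 2: "sorry"
Comparing from start:
  Pos 0: 's' == 's'
  Pos 1: 'i' != 'o' (stop)
LCP = "s" (length 1)


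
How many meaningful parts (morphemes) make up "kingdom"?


Word: "kingdom"
Morphemes: king / -dom
Each morpheme carries meaning
= 2 morphemes


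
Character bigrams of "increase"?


Word: "increase" (length 8)
Number of bigrams = 8 - 2 + 1 = 7
  Position 0: "in"
  Position 1: "nc"
  Position 2: "cr"
  Position 3: "re"
  Position 4: "ea"
  Position 5: "as"
  Position 6: "se"
Bigrams = "in", "nc", "cr", "re", "ea", "as", "se"


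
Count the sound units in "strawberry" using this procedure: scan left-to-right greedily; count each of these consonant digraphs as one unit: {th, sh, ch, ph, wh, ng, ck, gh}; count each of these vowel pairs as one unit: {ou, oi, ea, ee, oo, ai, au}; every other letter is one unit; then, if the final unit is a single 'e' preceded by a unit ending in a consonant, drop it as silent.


Word: "strawberry" (10 letters)
Left-to-right scan:
  [1] 's' (letter)
  [2] 't' (letter)
  [3] 'r' (letter)
  [4] 'a' (letter)
  [5] 'w' (letter)
  [6] 'b' (letter)
  [7] 'e' (letter)
  [8] 'r' (letter)
  [9] 'r' (letter)
  [10] 'y' (letter)
Units from scan: 10
Sound units = 10 units


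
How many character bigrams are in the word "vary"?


Word: "vary" (length 4)
Number of 2-grams = length - 2 + 1 = 4 - 2 + 1
= 3


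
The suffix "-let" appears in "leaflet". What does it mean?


Suffix: -let
Example: leaflet (leaf + -let)
Meaning = small


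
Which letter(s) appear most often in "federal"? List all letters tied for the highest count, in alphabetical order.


Word: "federal"
Letter counts:
  'a': 1
  'd': 1
  'e': 2
  'f': 1
  'l': 1
  'r': 1
Maximum count = 2
Most frequent = 'e' (2 times each)


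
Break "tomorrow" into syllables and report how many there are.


Word: "tomorrow"
Syllable breakdown: to-mor-row
Counting: 3 parts
= 3 syllables


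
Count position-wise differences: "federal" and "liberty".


Comparing character by character (same length = 7):
  Pos 0: 'f' vs 'l' !=
  Pos 1: 'e' vs 'i' !=
  Pos 2: 'd' vs 'b' !=
  Pos 3: 'e' vs 'e' =
  Pos 4: 'r' vs 'r' =
  Pos 5: 'a' vs 't' !=
  Pos 6: 'l' vs 'y' !=
Hamming distance = 5


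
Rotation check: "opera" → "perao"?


Word: "opera", Candidate: "perao"
Method: check if candidate is substring of word+word
"operaopera" contains "perao"? Yes
Is rotation = Yes


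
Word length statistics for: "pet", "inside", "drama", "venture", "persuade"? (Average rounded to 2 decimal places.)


Lengths: "pet"=3, "inside"=6, "drama"=5, "venture"=7, "persuade"=8
Sum = 29, Count = 5
Average = 29/5 = 5.80
= avg=5.80, min=3, max=8


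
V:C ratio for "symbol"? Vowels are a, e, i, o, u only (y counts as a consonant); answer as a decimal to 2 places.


Word: "symbol"
Vowels (a,e,i,o,u): 1
Consonants: 5
Ratio = 1/5
= 0.20
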